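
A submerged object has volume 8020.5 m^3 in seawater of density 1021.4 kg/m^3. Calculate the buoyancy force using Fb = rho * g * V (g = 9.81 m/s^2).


Formula: Fb = rho * g * V
Substituting: Fb = 1021.4 * 9.81 * 8020.5
Intermediate: 1021.4 * 9.81 = 10019.934
Result: Fb = 10019.934 * 8020.5 ≈ 80365000 N (5 s.f.)

80365000 N


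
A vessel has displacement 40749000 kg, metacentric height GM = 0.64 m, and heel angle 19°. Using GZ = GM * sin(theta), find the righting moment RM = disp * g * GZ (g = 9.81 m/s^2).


Formula: GZ = GM * sin(theta); RM = disp * g * GZ
Step 1 — GZ = 0.64 * sin(19°) = 0.64 * 0.325568 = 0.208364 m
Step 2 — RM = 40749000 * 9.81 * 0.208364 ≈ 83293000 N·m (5 s.f.)

83293000 N·m


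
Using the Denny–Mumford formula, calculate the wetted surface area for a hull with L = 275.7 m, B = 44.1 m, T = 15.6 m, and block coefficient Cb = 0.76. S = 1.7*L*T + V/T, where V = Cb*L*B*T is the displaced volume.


Formula: S = 1.7*L*T + V/T with V = Cb*L*B*T, i.e. S = L * (1.7*T + Cb*B)
Step 1 — 1.7*T = 1.7 * 15.6 = 26.52 m
Step 2 — Cb*B = 0.76 * 44.1 = 33.516 m
Step 3 — 1.7*T + Cb*B = 26.52 + 33.516 = 60.036 m
Step 4 — S = 275.7 * 60.036 ≈ 16552 m^2 (5 s.f.)

16552 m^2


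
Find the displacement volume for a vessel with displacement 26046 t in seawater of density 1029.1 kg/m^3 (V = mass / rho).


Formula: V = mass / rho
Step 1 — convert tonnes to kg: 26046 t * 1000 = 26046000 kg
Step 2 — V = 26046000 / 1029.1 ≈ 25309 m^3 (5 s.f.)

25309 m^3


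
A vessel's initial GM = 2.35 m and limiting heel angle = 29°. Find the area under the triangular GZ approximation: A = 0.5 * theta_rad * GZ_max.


Formula: GZ_max = GM * sin(theta); Area = 0.5 * theta_rad * GZ_max
Step 1 — GZ_max = 2.35 * sin(29°) = 2.35 * 0.48481 = 1.139304 m
Step 2 — theta_rad = 29 * pi/180 = 0.506145 rad
Step 3 — Area = 0.5 * 0.506145 * 1.139304 ≈ 0.28833 m·rad (5 s.f.)

0.28833 m·rad


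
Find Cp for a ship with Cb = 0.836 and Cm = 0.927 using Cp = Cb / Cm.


Formula: Cp = Cb / Cm
Substituting: Cp = 0.836 / 0.927
Result: Cp ≈ 0.90183 (5 s.f.)

0.90183


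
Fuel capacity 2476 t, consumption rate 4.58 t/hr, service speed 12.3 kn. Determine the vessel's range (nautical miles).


Formula: endurance = fuel / rate; range = endurance * speed
Step 1 — endurance = 2476 / 4.58 = 540.6114 hours
Step 2 — range = 540.6114 * 12.3 ≈ 6649.5 nautical miles (5 s.f.)

6649.5 NM


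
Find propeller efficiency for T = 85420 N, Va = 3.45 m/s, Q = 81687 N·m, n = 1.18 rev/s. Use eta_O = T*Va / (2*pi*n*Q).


Formula: eta = T * Va / (2 * pi * n * Q)
Step 1 — numerator = T * Va = 85420 * 3.45 = 294699.0
Step 2 — 2 * pi * n = 2 * pi * 1.18 = 7.414159
Step 3 — denominator = 7.414159 * 81687 = 605640.41
Step 4 — eta = 294699.0 / 605640.41 ≈ 0.48659 (5 s.f.)

0.48659


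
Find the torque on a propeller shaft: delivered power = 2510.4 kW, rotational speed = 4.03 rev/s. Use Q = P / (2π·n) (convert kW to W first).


Formula: Q = P_W / (2 * pi * n)
Step 1 — P_W = 2510.4 kW * 1000 = 2510400.0 W
Step 2 — 2 * pi * n = 2 * pi * 4.03 = 25.321237
Step 3 — Q = 2510400.0 / 25.321237 ≈ 99142 N·m (5 s.f.)

99142 N·m


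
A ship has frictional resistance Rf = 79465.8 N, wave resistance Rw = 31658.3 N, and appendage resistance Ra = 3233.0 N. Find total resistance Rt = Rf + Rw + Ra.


Formula: Rt = Rf + Rw + Ra
Substituting: Rt = 79465.8 + 31658.3 + 3233.0
Result: Rt = 114357.1 N

114357.1 N


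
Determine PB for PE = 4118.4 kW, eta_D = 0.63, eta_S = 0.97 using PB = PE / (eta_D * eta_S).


Formula: PB = PE / (eta_D * eta_S)
Step 1 — combined efficiency = eta_D * eta_S = 0.63 * 0.97 = 0.6111
Step 2 — PB = 4118.4 / 0.6111 ≈ 6739.3 kW (5 s.f.)

6739.3 kW


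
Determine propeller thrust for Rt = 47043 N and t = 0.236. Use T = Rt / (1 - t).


Formula: T = Rt / (1 - t)
Step 1 — (1 - t) = 1 - 0.236 = 0.764
Step 2 — T = 47043 / 0.764 ≈ 61575 N (5 s.f.)

61575 N


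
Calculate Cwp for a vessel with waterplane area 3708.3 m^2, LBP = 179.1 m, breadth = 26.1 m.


Formula: Cwp = Aw / (L * B)
Step 1 — L * B = 179.1 * 26.1 = 4674.51 m^2
Step 2 — Cwp = 3708.3 / 4674.51 ≈ 0.79330 (5 s.f.)

0.79330


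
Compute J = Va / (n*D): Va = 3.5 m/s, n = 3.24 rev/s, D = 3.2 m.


Formula: J = Va / (n * D)
Step 1 — n * D = 3.24 * 3.2 = 10.368
Step 2 — J = 3.5 / 10.368 ≈ 0.33758 (5 s.f.)

0.33758


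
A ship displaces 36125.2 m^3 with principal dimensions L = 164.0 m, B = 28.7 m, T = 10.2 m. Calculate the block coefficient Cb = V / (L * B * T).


Formula: Cb = V / (L * B * T)
Step 1 — L * B * T = 164.0 * 28.7 * 10.2 = 48009.36 m^3
Step 2 — Cb = 36125.2 / 48009.36 ≈ 0.75246 (5 s.f.)

0.75246


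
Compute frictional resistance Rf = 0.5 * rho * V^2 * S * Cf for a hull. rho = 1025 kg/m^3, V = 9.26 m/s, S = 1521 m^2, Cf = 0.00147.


Formula: Rf = 0.5 * rho * V^2 * S * Cf
Step 1 — V^2 = 9.26^2 = 85.7476
Step 2 — 0.5 * rho * V^2 = 0.5 * 1025 * 85.7476 = 43945.645
Step 3 — Rf = 43945.645 * 1521 * 0.00147 ≈ 98257 N (5 s.f.)

98257 N


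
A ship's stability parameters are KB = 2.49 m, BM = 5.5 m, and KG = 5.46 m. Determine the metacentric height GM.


Formula: GM = KB + BM - KG
Step 1 — KM = KB + BM = 2.49 + 5.5 = 7.99 m
Step 2 — GM = KM - KG = 7.99 - 5.46 = 2.53 m

2.53 m


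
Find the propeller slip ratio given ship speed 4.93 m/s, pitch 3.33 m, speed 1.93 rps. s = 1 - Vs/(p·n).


Formula: s = 1 - Vs / (p * n)
Step 1 — p * n = 3.33 * 1.93 = 6.4269
Step 2 — Vs / (p*n) = 4.93 / 6.4269 = 0.767088 (6 d.p.)
Step 3 — s = 1 - 0.767088 = 0.232912

0.232912


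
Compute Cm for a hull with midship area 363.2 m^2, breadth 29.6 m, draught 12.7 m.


Formula: Cm = Am / (B * T)
Step 1 — B * T = 29.6 * 12.7 = 375.92 m^2
Step 2 — Cm = 363.2 / 375.92 ≈ 0.96616 (5 s.f.)

0.96616


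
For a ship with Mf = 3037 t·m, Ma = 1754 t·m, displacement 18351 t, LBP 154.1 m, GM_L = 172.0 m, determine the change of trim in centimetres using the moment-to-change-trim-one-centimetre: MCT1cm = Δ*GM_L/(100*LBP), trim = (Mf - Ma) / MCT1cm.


Formula: net trimming moment = Mf - Ma; MCT1cm = Δ*GM_L/(100*LBP); trim = net moment / MCT1cm
Step 1 — net trimming moment = 3037 - 1754 = 1283 t·m
Step 2 — MCT1cm = 18351 * 172.0 / (100 * 154.1) = 204.8262 t·m/cm
Step 3 — trim = 1283 / 204.8262 ≈ 6.2638 cm (5 s.f.)

6.2638 cm


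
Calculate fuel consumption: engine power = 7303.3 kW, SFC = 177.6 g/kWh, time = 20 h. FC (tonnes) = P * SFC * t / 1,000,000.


Formula: FC (tonnes) = P * SFC * t / 1,000,000
Step 1 — P * SFC * t = 7303.3 * 177.6 * 20 = 25941321.6 g
Step 2 — FC (tonnes) = 25941321.6 / 1,000,000 ≈ 25.941 tonnes (5 s.f.)

25.941 tonnes


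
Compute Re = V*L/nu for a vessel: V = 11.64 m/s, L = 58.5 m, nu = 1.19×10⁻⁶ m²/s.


Formula: Re = V * L / nu
Step 1 — V * L = 11.64 * 58.5 = 680.94 m^2/s
Step 2 — Re = 680.94 / 1.19e-6 = 5.72e+08

5.72e+08


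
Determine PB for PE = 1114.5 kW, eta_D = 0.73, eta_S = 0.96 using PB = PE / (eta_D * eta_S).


Formula: PB = PE / (eta_D * eta_S)
Step 1 — combined efficiency = eta_D * eta_S = 0.73 * 0.96 = 0.7008
Step 2 — PB = 1114.5 / 0.7008 ≈ 1590.3 kW (5 s.f.)

1590.3 kW


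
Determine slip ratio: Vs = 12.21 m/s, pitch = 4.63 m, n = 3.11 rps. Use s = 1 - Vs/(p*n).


Formula: s = 1 - Vs / (p * n)
Step 1 — p * n = 4.63 * 3.11 = 14.3993
Step 2 — Vs / (p*n) = 12.21 / 14.3993 = 0.847958 (6 d.p.)
Step 3 — s = 1 - 0.847958 = 0.152042

0.152042


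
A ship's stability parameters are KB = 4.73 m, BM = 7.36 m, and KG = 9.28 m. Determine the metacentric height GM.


Formula: GM = KB + BM - KG
Step 1 — KM = KB + BM = 4.73 + 7.36 = 12.09 m
Step 2 — GM = KM - KG = 12.09 - 9.28 = 2.81 m

2.81 m


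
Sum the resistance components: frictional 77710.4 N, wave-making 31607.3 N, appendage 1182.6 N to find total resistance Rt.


Formula: Rt = Rf + Rw + Ra
Substituting: Rt = 77710.4 + 31607.3 + 1182.6
Result: Rt = 110500.3 N

110500.3 N


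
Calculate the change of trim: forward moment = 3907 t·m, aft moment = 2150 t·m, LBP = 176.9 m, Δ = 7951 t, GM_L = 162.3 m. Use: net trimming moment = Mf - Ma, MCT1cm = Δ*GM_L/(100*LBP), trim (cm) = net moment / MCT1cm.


Formula: net trimming moment = Mf - Ma; MCT1cm = Δ*GM_L/(100*LBP); trim = net moment / MCT1cm
Step 1 — net trimming moment = 3907 - 2150 = 1757 t·m
Step 2 — MCT1cm = 7951 * 162.3 / (100 * 176.9) = 72.9478 t·m/cm
Step 3 — trim = 1757 / 72.9478 ≈ 24.086 cm (5 s.f.)

24.086 cm


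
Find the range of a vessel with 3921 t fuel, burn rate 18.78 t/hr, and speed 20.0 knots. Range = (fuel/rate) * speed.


Formula: endurance = fuel / rate; range = endurance * speed
Step 1 — endurance = 3921 / 18.78 = 208.7859 hours
Step 2 — range = 208.7859 * 20.0 ≈ 4175.7 nautical miles (5 s.f.)

4175.7 NM


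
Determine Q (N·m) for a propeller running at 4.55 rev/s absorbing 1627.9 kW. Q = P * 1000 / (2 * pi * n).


Formula: Q = P_W / (2 * pi * n)
Step 1 — P_W = 1627.9 kW * 1000 = 1627900.0 W
Step 2 — 2 * pi * n = 2 * pi * 4.55 = 28.588493
Step 3 — Q = 1627900.0 / 28.588493 ≈ 56942 N·m (5 s.f.)

56942 N·m


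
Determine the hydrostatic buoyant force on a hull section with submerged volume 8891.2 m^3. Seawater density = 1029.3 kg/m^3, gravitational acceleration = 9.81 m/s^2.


Formula: Fb = rho * g * V
Substituting: Fb = 1029.3 * 9.81 * 8891.2
Intermediate: 1029.3 * 9.81 = 10097.433
Result: Fb = 10097.433 * 8891.2 ≈ 89778000 N (5 s.f.)

89778000 N


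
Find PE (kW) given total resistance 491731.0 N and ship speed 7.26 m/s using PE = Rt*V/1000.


Formula: PE = Rt * V / 1000 (kW)
Step 1 — PE (W) = 491731.0 * 7.26 = 3569967.06 W
Step 2 — PE (kW) = 3569967.06 / 1000 ≈ 3570.0 kW (5 s.f.)

3570.0 kW


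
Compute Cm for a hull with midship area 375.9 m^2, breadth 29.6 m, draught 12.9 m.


Formula: Cm = Am / (B * T)
Step 1 — B * T = 29.6 * 12.9 = 381.84 m^2
Step 2 — Cm = 375.9 / 381.84 ≈ 0.98444 (5 s.f.)

0.98444


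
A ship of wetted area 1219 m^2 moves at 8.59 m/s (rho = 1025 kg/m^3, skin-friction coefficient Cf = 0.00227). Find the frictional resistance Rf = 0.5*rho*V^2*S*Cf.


Formula: Rf = 0.5 * rho * V^2 * S * Cf
Step 1 — V^2 = 8.59^2 = 73.7881
Step 2 — 0.5 * rho * V^2 = 0.5 * 1025 * 73.7881 = 37816.40125
Step 3 — Rf = 37816.40125 * 1219 * 0.00227 ≈ 104640 N (5 s.f.)

104640 N


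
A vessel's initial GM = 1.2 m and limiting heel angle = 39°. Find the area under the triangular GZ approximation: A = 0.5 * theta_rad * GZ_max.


Formula: GZ_max = GM * sin(theta); Area = 0.5 * theta_rad * GZ_max
Step 1 — GZ_max = 1.2 * sin(39°) = 1.2 * 0.62932 = 0.755184 m
Step 2 — theta_rad = 39 * pi/180 = 0.680678 rad
Step 3 — Area = 0.5 * 0.680678 * 0.755184 ≈ 0.25702 m·rad (5 s.f.)

0.25702 m·rad


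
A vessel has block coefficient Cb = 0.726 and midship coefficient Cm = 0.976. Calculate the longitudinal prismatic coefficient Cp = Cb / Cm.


Formula: Cp = Cb / Cm
Substituting: Cp = 0.726 / 0.976
Result: Cp ≈ 0.74385 (5 s.f.)

0.74385


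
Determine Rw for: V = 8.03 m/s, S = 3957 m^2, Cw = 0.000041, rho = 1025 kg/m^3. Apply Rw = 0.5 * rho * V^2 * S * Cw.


Formula: Rw = 0.5 * rho * V^2 * S * Cw
Step 1 — V^2 = 8.03^2 = 64.4809
Step 2 — 0.5 * rho * V^2 = 0.5 * 1025 * 64.4809 = 33046.46125
Step 3 — Rw = 33046.46125 * 3957 * 0.000041 ≈ 5361.4 N (5 s.f.)

5361.4 N


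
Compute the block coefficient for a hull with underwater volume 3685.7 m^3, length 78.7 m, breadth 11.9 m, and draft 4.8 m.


Formula: Cb = V / (L * B * T)
Step 1 — L * B * T = 78.7 * 11.9 * 4.8 = 4495.344 m^3
Step 2 — Cb = 3685.7 / 4495.344 ≈ 0.81989 (5 s.f.)

0.81989


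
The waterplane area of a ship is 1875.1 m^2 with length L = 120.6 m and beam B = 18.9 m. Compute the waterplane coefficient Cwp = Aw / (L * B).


Formula: Cwp = Aw / (L * B)
Step 1 — L * B = 120.6 * 18.9 = 2279.34 m^2
Step 2 — Cwp = 1875.1 / 2279.34 ≈ 0.82265 (5 s.f.)

0.82265


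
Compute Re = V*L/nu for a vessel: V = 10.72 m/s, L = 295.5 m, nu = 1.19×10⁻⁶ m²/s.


Formula: Re = V * L / nu
Step 1 — V * L = 10.72 * 295.5 = 3167.76 m^2/s
Step 2 — Re = 3167.76 / 1.19e-6 = 2.66e+09

2.66e+09


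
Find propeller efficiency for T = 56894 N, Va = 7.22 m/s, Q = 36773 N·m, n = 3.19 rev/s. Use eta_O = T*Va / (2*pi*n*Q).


Formula: eta = T * Va / (2 * pi * n * Q)
Step 1 — numerator = T * Va = 56894 * 7.22 = 410774.68
Step 2 — 2 * pi * n = 2 * pi * 3.19 = 20.043361
Step 3 — denominator = 20.043361 * 36773 = 737054.51
Step 4 — eta = 410774.68 / 737054.51 ≈ 0.55732 (5 s.f.)

0.55732


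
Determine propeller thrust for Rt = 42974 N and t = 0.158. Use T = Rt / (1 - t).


Formula: T = Rt / (1 - t)
Step 1 — (1 - t) = 1 - 0.158 = 0.842
Step 2 — T = 42974 / 0.842 ≈ 51038 N (5 s.f.)

51038 N


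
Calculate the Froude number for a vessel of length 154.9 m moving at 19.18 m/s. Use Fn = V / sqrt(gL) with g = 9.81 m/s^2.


Formula: Fn = V / sqrt(g * L)
Step 1 — g * L = 9.81 * 154.9 = 1519.569
Step 2 — sqrt(g * L) = sqrt(1519.569) = 38.98165
Step 3 — Fn = 19.18 / 38.98165 ≈ 0.49203 (5 s.f.)

0.49203


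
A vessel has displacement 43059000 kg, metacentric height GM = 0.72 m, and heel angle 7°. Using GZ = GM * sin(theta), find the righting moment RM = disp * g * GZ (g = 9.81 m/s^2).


Formula: GZ = GM * sin(theta); RM = disp * g * GZ
Step 1 — GZ = 0.72 * sin(7°) = 0.72 * 0.121869 = 0.087746 m
Step 2 — RM = 43059000 * 9.81 * 0.087746 ≈ 37065000 N·m (5 s.f.)

37065000 N·m


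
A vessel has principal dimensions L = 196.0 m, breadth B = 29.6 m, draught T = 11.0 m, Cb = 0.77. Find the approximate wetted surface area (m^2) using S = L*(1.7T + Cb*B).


Formula: S = 1.7*L*T + V/T with V = Cb*L*B*T, i.e. S = L * (1.7*T + Cb*B)
Step 1 — 1.7*T = 1.7 * 11.0 = 18.7 m
Step 2 — Cb*B = 0.77 * 29.6 = 22.792 m
Step 3 — 1.7*T + Cb*B = 18.7 + 22.792 = 41.492 m
Step 4 — S = 196.0 * 41.492 ≈ 8132.4 m^2 (5 s.f.)

8132.4 m^2


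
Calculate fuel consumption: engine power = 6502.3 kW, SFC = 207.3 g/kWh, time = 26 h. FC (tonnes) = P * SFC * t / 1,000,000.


Formula: FC (tonnes) = P * SFC * t / 1,000,000
Step 1 — P * SFC * t = 6502.3 * 207.3 * 26 = 35046096.54 g
Step 2 — FC (tonnes) = 35046096.54 / 1,000,000 ≈ 35.046 tonnes (5 s.f.)

35.046 tonnes


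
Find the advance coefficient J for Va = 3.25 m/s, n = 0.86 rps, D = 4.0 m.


Formula: J = Va / (n * D)
Step 1 — n * D = 0.86 * 4.0 = 3.44
Step 2 — J = 3.25 / 3.44 ≈ 0.94477 (5 s.f.)

0.94477


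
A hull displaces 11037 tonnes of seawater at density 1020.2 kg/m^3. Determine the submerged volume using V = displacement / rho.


Formula: V = mass / rho
Step 1 — convert tonnes to kg: 11037 t * 1000 = 11037000 kg
Step 2 — V = 11037000 / 1020.2 ≈ 10818 m^3 (5 s.f.)

10818 m^3


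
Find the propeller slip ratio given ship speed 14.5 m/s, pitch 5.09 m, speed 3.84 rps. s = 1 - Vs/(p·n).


Formula: s = 1 - Vs / (p * n)
Step 1 — p * n = 5.09 * 3.84 = 19.5456
Step 2 — Vs / (p*n) = 14.5 / 19.5456 = 0.741855 (6 d.p.)
Step 3 — s = 1 - 0.741855 = 0.258145

0.258145


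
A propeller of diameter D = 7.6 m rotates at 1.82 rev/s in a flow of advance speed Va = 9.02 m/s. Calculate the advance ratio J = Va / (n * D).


Formula: J = Va / (n * D)
Step 1 — n * D = 1.82 * 7.6 = 13.832
Step 2 — J = 9.02 / 13.832 ≈ 0.65211 (5 s.f.)

0.65211


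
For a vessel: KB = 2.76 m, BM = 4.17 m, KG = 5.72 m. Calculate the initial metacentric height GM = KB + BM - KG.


Formula: GM = KB + BM - KG
Step 1 — KM = KB + BM = 2.76 + 4.17 = 6.93 m
Step 2 — GM = KM - KG = 6.93 - 5.72 = 1.21 m

1.21 m


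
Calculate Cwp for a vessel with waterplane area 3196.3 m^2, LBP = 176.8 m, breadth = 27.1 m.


Formula: Cwp = Aw / (L * B)
Step 1 — L * B = 176.8 * 27.1 = 4791.28 m^2
Step 2 — Cwp = 3196.3 / 4791.28 ≈ 0.66711 (5 s.f.)

0.66711


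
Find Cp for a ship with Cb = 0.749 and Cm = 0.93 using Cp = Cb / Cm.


Formula: Cp = Cb / Cm
Substituting: Cp = 0.749 / 0.93
Result: Cp ≈ 0.80538 (5 s.f.)

0.80538


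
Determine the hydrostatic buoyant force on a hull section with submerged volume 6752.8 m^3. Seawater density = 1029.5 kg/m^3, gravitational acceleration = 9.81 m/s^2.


Formula: Fb = rho * g * V
Substituting: Fb = 1029.5 * 9.81 * 6752.8
Intermediate: 1029.5 * 9.81 = 10099.395
Result: Fb = 10099.395 * 6752.8 ≈ 68199000 N (5 s.f.)

68199000 N


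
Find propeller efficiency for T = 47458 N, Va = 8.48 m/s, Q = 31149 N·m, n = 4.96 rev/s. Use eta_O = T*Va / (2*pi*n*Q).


Formula: eta = T * Va / (2 * pi * n * Q)
Step 1 — numerator = T * Va = 47458 * 8.48 = 402443.84
Step 2 — 2 * pi * n = 2 * pi * 4.96 = 31.164599
Step 3 — denominator = 31.164599 * 31149 = 970746.09
Step 4 — eta = 402443.84 / 970746.09 ≈ 0.41457 (5 s.f.)

0.41457


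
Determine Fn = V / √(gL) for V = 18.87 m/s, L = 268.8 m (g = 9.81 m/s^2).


Formula: Fn = V / sqrt(g * L)
Step 1 — g * L = 9.81 * 268.8 = 2636.928
Step 2 — sqrt(g * L) = sqrt(2636.928) = 51.351027
Step 3 — Fn = 18.87 / 51.351027 ≈ 0.36747 (5 s.f.)

0.36747


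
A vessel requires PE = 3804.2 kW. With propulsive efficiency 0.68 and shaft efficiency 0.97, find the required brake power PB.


Formula: PB = PE / (eta_D * eta_S)
Step 1 — combined efficiency = eta_D * eta_S = 0.68 * 0.97 = 0.6596
Step 2 — PB = 3804.2 / 0.6596 ≈ 5767.4 kW (5 s.f.)

5767.4 kW


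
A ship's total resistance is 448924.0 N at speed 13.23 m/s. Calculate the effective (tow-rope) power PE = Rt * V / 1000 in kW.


Formula: PE = Rt * V / 1000 (kW)
Step 1 — PE (W) = 448924.0 * 13.23 = 5939264.52 W
Step 2 — PE (kW) = 5939264.52 / 1000 ≈ 5939.3 kW (5 s.f.)

5939.3 kW


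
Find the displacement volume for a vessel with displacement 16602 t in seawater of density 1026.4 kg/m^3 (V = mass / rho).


Formula: V = mass / rho
Step 1 — convert tonnes to kg: 16602 t * 1000 = 16602000 kg
Step 2 — V = 16602000 / 1026.4 ≈ 16175 m^3 (5 s.f.)

16175 m^3


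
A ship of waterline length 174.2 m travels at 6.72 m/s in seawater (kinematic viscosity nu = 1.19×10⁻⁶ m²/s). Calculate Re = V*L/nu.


Formula: Re = V * L / nu
Step 1 — V * L = 6.72 * 174.2 = 1170.624 m^2/s
Step 2 — Re = 1170.624 / 1.19e-6 = 9.84e+08

9.84e+08


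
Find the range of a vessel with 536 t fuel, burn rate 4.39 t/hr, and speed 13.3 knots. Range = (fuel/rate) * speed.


Formula: endurance = fuel / rate; range = endurance * speed
Step 1 — endurance = 536 / 4.39 = 122.0957 hours
Step 2 — range = 122.0957 * 13.3 ≈ 1623.9 nautical miles (5 s.f.)

1623.9 NM


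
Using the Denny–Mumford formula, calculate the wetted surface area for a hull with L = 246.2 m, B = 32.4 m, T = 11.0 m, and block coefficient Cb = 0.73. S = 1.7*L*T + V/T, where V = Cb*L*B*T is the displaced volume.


Formula: S = 1.7*L*T + V/T with V = Cb*L*B*T, i.e. S = L * (1.7*T + Cb*B)
Step 1 — 1.7*T = 1.7 * 11.0 = 18.7 m
Step 2 — Cb*B = 0.73 * 32.4 = 23.652 m
Step 3 — 1.7*T + Cb*B = 18.7 + 23.652 = 42.352 m
Step 4 — S = 246.2 * 42.352 ≈ 10427 m^2 (5 s.f.)

10427 m^2


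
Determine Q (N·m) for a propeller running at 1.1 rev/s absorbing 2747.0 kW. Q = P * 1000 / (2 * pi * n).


Formula: Q = P_W / (2 * pi * n)
Step 1 — P_W = 2747.0 kW * 1000 = 2747000.0 W
Step 2 — 2 * pi * n = 2 * pi * 1.1 = 6.911504
Step 3 — Q = 2747000.0 / 6.911504 ≈ 397450 N·m (5 s.f.)

397450 N·m


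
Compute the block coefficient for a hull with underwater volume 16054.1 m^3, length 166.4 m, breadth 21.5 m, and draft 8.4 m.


Formula: Cb = V / (L * B * T)
Step 1 — L * B * T = 166.4 * 21.5 * 8.4 = 30051.84 m^3
Step 2 — Cb = 16054.1 / 30051.84 ≈ 0.53421 (5 s.f.)

0.53421


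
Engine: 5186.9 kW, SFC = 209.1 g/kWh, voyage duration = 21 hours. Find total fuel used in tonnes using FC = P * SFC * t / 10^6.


Formula: FC (tonnes) = P * SFC * t / 1,000,000
Step 1 — P * SFC * t = 5186.9 * 209.1 * 21 = 22776196.59 g
Step 2 — FC (tonnes) = 22776196.59 / 1,000,000 ≈ 22.776 tonnes (5 s.f.)

22.776 tonnes


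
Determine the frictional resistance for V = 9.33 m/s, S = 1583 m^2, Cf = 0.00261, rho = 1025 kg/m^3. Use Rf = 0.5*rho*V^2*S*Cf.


Formula: Rf = 0.5 * rho * V^2 * S * Cf
Step 1 — V^2 = 9.33^2 = 87.0489
Step 2 — 0.5 * rho * V^2 = 0.5 * 1025 * 87.0489 = 44612.56125
Step 3 — Rf = 44612.56125 * 1583 * 0.00261 ≈ 184320 N (5 s.f.)

184320 N


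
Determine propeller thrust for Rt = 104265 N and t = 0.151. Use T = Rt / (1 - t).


Formula: T = Rt / (1 - t)
Step 1 — (1 - t) = 1 - 0.151 = 0.849
Step 2 — T = 104265 / 0.849 ≈ 122810 N (5 s.f.)

122810 N


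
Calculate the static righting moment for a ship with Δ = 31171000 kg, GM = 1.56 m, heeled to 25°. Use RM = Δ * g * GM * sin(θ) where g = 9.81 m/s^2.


Formula: GZ = GM * sin(theta); RM = disp * g * GZ
Step 1 — GZ = 1.56 * sin(25°) = 1.56 * 0.422618 = 0.659284 m
Step 2 — RM = 31171000 * 9.81 * 0.659284 ≈ 201600000 N·m (5 s.f.)

201600000 N·m


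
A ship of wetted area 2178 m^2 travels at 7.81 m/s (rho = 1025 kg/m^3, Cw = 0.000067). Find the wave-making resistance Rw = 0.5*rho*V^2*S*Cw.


Formula: Rw = 0.5 * rho * V^2 * S * Cw
Step 1 — V^2 = 7.81^2 = 60.9961
Step 2 — 0.5 * rho * V^2 = 0.5 * 1025 * 60.9961 = 31260.50125
Step 3 — Rw = 31260.50125 * 2178 * 0.000067 ≈ 4561.7 N (5 s.f.)

4561.7 N


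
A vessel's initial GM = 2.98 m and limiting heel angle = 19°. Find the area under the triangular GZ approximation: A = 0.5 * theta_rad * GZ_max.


Formula: GZ_max = GM * sin(theta); Area = 0.5 * theta_rad * GZ_max
Step 1 — GZ_max = 2.98 * sin(19°) = 2.98 * 0.325568 = 0.970193 m
Step 2 — theta_rad = 19 * pi/180 = 0.331613 rad
Step 3 — Area = 0.5 * 0.331613 * 0.970193 ≈ 0.16086 m·rad (5 s.f.)

0.16086 m·rad


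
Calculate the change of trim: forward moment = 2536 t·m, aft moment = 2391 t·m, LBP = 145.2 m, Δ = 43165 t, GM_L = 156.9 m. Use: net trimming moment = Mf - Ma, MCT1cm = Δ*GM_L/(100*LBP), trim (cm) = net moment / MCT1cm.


Formula: net trimming moment = Mf - Ma; MCT1cm = Δ*GM_L/(100*LBP); trim = net moment / MCT1cm
Step 1 — net trimming moment = 2536 - 2391 = 145 t·m
Step 2 — MCT1cm = 43165 * 156.9 / (100 * 145.2) = 466.4317 t·m/cm
Step 3 — trim = 145 / 466.4317 ≈ 0.31087 cm (5 s.f.)

0.31087 cm


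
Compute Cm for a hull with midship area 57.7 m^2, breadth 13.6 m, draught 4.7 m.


Formula: Cm = Am / (B * T)
Step 1 — B * T = 13.6 * 4.7 = 63.92 m^2
Step 2 — Cm = 57.7 / 63.92 ≈ 0.90269 (5 s.f.)

0.90269


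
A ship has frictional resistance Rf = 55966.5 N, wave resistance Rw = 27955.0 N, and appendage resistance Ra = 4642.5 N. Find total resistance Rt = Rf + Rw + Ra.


Formula: Rt = Rf + Rw + Ra
Substituting: Rt = 55966.5 + 27955.0 + 4642.5
Result: Rt = 88564.0 N

88564.0 N


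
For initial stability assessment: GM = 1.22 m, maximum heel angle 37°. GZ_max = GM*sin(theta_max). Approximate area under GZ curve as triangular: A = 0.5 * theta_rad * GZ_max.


Formula: GZ_max = GM * sin(theta); Area = 0.5 * theta_rad * GZ_max
Step 1 — GZ_max = 1.22 * sin(37°) = 1.22 * 0.601815 = 0.734214 m
Step 2 — theta_rad = 37 * pi/180 = 0.645772 rad
Step 3 — Area = 0.5 * 0.645772 * 0.734214 ≈ 0.23707 m·rad (5 s.f.)

0.23707 m·rad


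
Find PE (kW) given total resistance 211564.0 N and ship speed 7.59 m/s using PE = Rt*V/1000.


Formula: PE = Rt * V / 1000 (kW)
Step 1 — PE (W) = 211564.0 * 7.59 = 1605770.76 W
Step 2 — PE (kW) = 1605770.76 / 1000 ≈ 1605.8 kW (5 s.f.)

1605.8 kW


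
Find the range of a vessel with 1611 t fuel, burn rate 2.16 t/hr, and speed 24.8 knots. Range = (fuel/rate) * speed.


Formula: endurance = fuel / rate; range = endurance * speed
Step 1 — endurance = 1611 / 2.16 = 745.8333 hours
Step 2 — range = 745.8333 * 24.8 ≈ 18497 nautical miles (5 s.f.)

18497 NM


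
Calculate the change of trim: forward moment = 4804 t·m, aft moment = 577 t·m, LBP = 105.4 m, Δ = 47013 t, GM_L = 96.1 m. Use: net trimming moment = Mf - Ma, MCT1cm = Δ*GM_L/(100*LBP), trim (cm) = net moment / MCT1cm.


Formula: net trimming moment = Mf - Ma; MCT1cm = Δ*GM_L/(100*LBP); trim = net moment / MCT1cm
Step 1 — net trimming moment = 4804 - 577 = 4227 t·m
Step 2 — MCT1cm = 47013 * 96.1 / (100 * 105.4) = 428.6479 t·m/cm
Step 3 — trim = 4227 / 428.6479 ≈ 9.8612 cm (5 s.f.)

9.8612 cm


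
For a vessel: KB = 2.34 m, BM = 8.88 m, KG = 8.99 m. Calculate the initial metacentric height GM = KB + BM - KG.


Formula: GM = KB + BM - KG
Step 1 — KM = KB + BM = 2.34 + 8.88 = 11.22 m
Step 2 — GM = KM - KG = 11.22 - 8.99 = 2.23 m

2.23 m


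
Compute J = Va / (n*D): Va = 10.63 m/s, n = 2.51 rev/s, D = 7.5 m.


Formula: J = Va / (n * D)
Step 1 — n * D = 2.51 * 7.5 = 18.825
Step 2 — J = 10.63 / 18.825 ≈ 0.56467 (5 s.f.)

0.56467


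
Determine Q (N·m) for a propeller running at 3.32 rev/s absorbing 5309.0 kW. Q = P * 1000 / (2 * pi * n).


Formula: Q = P_W / (2 * pi * n)
Step 1 — P_W = 5309.0 kW * 1000 = 5309000.0 W
Step 2 — 2 * pi * n = 2 * pi * 3.32 = 20.860175
Step 3 — Q = 5309000.0 / 20.860175 ≈ 254500 N·m (5 s.f.)

254500 N·m


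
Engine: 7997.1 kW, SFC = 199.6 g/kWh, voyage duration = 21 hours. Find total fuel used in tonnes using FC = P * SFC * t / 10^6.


Formula: FC (tonnes) = P * SFC * t / 1,000,000
Step 1 — P * SFC * t = 7997.1 * 199.6 * 21 = 33520644.36 g
Step 2 — FC (tonnes) = 33520644.36 / 1,000,000 ≈ 33.521 tonnes (5 s.f.)

33.521 tonnes


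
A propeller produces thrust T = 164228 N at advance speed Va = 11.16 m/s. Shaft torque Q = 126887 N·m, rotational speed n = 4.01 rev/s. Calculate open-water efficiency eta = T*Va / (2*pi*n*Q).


Formula: eta = T * Va / (2 * pi * n * Q)
Step 1 — numerator = T * Va = 164228 * 11.16 = 1832784.48
Step 2 — 2 * pi * n = 2 * pi * 4.01 = 25.195573
Step 3 — denominator = 25.195573 * 126887 = 3196990.67
Step 4 — eta = 1832784.48 / 3196990.67 ≈ 0.57328 (5 s.f.)

0.57328


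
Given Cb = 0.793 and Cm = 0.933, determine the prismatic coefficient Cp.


Formula: Cp = Cb / Cm
Substituting: Cp = 0.793 / 0.933
Result: Cp ≈ 0.84995 (5 s.f.)

0.84995


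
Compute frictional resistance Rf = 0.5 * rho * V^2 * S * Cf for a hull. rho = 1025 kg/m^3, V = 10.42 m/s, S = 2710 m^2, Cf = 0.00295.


Formula: Rf = 0.5 * rho * V^2 * S * Cf
Step 1 — V^2 = 10.42^2 = 108.5764
Step 2 — 0.5 * rho * V^2 = 0.5 * 1025 * 108.5764 = 55645.405
Step 3 — Rf = 55645.405 * 2710 * 0.00295 ≈ 444860 N (5 s.f.)

444860 N


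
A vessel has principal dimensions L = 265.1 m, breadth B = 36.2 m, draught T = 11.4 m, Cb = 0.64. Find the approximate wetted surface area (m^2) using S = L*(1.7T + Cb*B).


Formula: S = 1.7*L*T + V/T with V = Cb*L*B*T, i.e. S = L * (1.7*T + Cb*B)
Step 1 — 1.7*T = 1.7 * 11.4 = 19.38 m
Step 2 — Cb*B = 0.64 * 36.2 = 23.168 m
Step 3 — 1.7*T + Cb*B = 19.38 + 23.168 = 42.548 m
Step 4 — S = 265.1 * 42.548 ≈ 11279 m^2 (5 s.f.)

11279 m^2


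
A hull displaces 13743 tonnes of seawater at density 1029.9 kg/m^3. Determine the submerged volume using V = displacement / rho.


Formula: V = mass / rho
Step 1 — convert tonnes to kg: 13743 t * 1000 = 13743000 kg
Step 2 — V = 13743000 / 1029.9 ≈ 13344 m^3 (5 s.f.)

13344 m^3


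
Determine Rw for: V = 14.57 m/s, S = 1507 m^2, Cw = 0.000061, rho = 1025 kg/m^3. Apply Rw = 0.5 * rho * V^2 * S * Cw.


Formula: Rw = 0.5 * rho * V^2 * S * Cw
Step 1 — V^2 = 14.57^2 = 212.2849
Step 2 — 0.5 * rho * V^2 = 0.5 * 1025 * 212.2849 = 108796.01125
Step 3 — Rw = 108796.01125 * 1507 * 0.000061 ≈ 10001 N (5 s.f.)

10001 N


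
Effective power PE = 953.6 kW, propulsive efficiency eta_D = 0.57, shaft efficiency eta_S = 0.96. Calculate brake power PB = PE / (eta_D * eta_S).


Formula: PB = PE / (eta_D * eta_S)
Step 1 — combined efficiency = eta_D * eta_S = 0.57 * 0.96 = 0.5472
Step 2 — PB = 953.6 / 0.5472 ≈ 1742.7 kW (5 s.f.)

1742.7 kW


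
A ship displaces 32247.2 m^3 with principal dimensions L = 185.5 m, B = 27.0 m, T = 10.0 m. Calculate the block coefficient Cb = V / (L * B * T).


Formula: Cb = V / (L * B * T)
Step 1 — L * B * T = 185.5 * 27.0 * 10.0 = 50085.0 m^3
Step 2 — Cb = 32247.2 / 50085.0 ≈ 0.64385 (5 s.f.)

0.64385


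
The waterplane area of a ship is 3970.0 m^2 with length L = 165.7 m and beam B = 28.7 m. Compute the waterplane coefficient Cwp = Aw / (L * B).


Formula: Cwp = Aw / (L * B)
Step 1 — L * B = 165.7 * 28.7 = 4755.59 m^2
Step 2 — Cwp = 3970.0 / 4755.59 ≈ 0.83481 (5 s.f.)

0.83481


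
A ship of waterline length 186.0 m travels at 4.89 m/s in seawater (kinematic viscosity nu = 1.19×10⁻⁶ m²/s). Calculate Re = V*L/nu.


Formula: Re = V * L / nu
Step 1 — V * L = 4.89 * 186.0 = 909.54 m^2/s
Step 2 — Re = 909.54 / 1.19e-6 = 7.64e+08

7.64e+08


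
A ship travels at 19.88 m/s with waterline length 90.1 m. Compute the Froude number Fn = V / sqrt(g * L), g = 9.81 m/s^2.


Formula: Fn = V / sqrt(g * L)
Step 1 — g * L = 9.81 * 90.1 = 883.881
Step 2 — sqrt(g * L) = sqrt(883.881) = 29.730136
Step 3 — Fn = 19.88 / 29.730136 ≈ 0.66868 (5 s.f.)

0.66868


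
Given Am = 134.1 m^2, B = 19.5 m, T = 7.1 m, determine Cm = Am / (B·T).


Formula: Cm = Am / (B * T)
Step 1 — B * T = 19.5 * 7.1 = 138.45 m^2
Step 2 — Cm = 134.1 / 138.45 ≈ 0.96858 (5 s.f.)

0.96858


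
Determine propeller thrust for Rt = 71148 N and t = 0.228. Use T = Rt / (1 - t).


Formula: T = Rt / (1 - t)
Step 1 — (1 - t) = 1 - 0.228 = 0.772
Step 2 — T = 71148 / 0.772 ≈ 92161 N (5 s.f.)

92161 N


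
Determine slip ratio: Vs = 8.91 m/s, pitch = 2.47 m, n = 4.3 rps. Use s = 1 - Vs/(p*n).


Formula: s = 1 - Vs / (p * n)
Step 1 — p * n = 2.47 * 4.3 = 10.621
Step 2 — Vs / (p*n) = 8.91 / 10.621 = 0.838904 (6 d.p.)
Step 3 — s = 1 - 0.838904 = 0.161096

0.161096


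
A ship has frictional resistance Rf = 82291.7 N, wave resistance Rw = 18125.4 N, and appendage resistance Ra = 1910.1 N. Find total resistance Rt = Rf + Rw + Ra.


Formula: Rt = Rf + Rw + Ra
Substituting: Rt = 82291.7 + 18125.4 + 1910.1
Result: Rt = 102327.2 N

102327.2 N


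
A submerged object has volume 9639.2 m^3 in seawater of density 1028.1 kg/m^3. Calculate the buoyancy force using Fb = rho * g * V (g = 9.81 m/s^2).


Formula: Fb = rho * g * V
Substituting: Fb = 1028.1 * 9.81 * 9639.2
Intermediate: 1028.1 * 9.81 = 10085.661
Result: Fb = 10085.661 * 9639.2 ≈ 97218000 N (5 s.f.)

97218000 N


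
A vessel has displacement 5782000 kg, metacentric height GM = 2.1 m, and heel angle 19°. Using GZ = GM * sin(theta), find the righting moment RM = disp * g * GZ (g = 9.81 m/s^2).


Formula: GZ = GM * sin(theta); RM = disp * g * GZ
Step 1 — GZ = 2.1 * sin(19°) = 2.1 * 0.325568 = 0.683693 m
Step 2 — RM = 5782000 * 9.81 * 0.683693 ≈ 38780000 N·m (5 s.f.)

38780000 N·m


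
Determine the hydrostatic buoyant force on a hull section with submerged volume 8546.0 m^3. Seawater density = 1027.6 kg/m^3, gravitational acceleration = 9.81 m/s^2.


Formula: Fb = rho * g * V
Substituting: Fb = 1027.6 * 9.81 * 8546.0
Intermediate: 1027.6 * 9.81 = 10080.756
Result: Fb = 10080.756 * 8546.0 ≈ 86150000 N (5 s.f.)

86150000 N


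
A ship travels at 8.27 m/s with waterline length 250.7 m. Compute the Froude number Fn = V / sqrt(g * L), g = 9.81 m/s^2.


Formula: Fn = V / sqrt(g * L)
Step 1 — g * L = 9.81 * 250.7 = 2459.367
Step 2 — sqrt(g * L) = sqrt(2459.367) = 49.592005
Step 3 — Fn = 8.27 / 49.592005 ≈ 0.16676 (5 s.f.)

0.16676


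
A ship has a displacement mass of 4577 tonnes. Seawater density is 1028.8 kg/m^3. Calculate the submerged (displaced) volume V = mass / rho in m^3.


Formula: V = mass / rho
Step 1 — convert tonnes to kg: 4577 t * 1000 = 4577000 kg
Step 2 — V = 4577000 / 1028.8 ≈ 4448.9 m^3 (5 s.f.)

4448.9 m^3


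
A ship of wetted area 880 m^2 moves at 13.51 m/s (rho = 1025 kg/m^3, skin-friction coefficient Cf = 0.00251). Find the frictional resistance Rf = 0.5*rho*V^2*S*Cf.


Formula: Rf = 0.5 * rho * V^2 * S * Cf
Step 1 — V^2 = 13.51^2 = 182.5201
Step 2 — 0.5 * rho * V^2 = 0.5 * 1025 * 182.5201 = 93541.55125
Step 3 — Rf = 93541.55125 * 880 * 0.00251 ≈ 206610 N (5 s.f.)

206610 N


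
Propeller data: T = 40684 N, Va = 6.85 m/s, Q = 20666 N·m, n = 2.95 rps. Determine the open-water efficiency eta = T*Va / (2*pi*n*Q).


Formula: eta = T * Va / (2 * pi * n * Q)
Step 1 — numerator = T * Va = 40684 * 6.85 = 278685.4
Step 2 — 2 * pi * n = 2 * pi * 2.95 = 18.535397
Step 3 — denominator = 18.535397 * 20666 = 383052.51
Step 4 — eta = 278685.4 / 383052.51 ≈ 0.72754 (5 s.f.)

0.72754


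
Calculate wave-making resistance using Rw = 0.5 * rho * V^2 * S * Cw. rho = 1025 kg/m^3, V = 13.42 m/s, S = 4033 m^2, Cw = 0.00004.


Formula: Rw = 0.5 * rho * V^2 * S * Cw
Step 1 — V^2 = 13.42^2 = 180.0964
Step 2 — 0.5 * rho * V^2 = 0.5 * 1025 * 180.0964 = 92299.405
Step 3 — Rw = 92299.405 * 4033 * 0.00004 ≈ 14890 N (5 s.f.)

14890 N


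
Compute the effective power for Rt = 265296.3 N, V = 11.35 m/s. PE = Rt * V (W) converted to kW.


Formula: PE = Rt * V / 1000 (kW)
Step 1 — PE (W) = 265296.3 * 11.35 = 3011113.005 W
Step 2 — PE (kW) = 3011113.005 / 1000 ≈ 3011.1 kW (5 s.f.)

3011.1 kW


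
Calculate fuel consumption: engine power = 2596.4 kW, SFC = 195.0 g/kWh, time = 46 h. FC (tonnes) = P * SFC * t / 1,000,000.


Formula: FC (tonnes) = P * SFC * t / 1,000,000
Step 1 — P * SFC * t = 2596.4 * 195.0 * 46 = 23289708.0 g
Step 2 — FC (tonnes) = 23289708.0 / 1,000,000 ≈ 23.290 tonnes (5 s.f.)

23.290 tonnes


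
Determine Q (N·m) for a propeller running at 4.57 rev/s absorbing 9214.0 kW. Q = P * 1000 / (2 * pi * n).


Formula: Q = P_W / (2 * pi * n)
Step 1 — P_W = 9214.0 kW * 1000 = 9214000.0 W
Step 2 — 2 * pi * n = 2 * pi * 4.57 = 28.714157
Step 3 — Q = 9214000.0 / 28.714157 ≈ 320890 N·m (5 s.f.)

320890 N·m


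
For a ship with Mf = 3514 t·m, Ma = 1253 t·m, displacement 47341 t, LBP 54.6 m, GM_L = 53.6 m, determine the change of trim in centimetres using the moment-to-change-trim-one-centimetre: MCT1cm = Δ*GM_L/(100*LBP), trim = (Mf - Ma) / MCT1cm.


Formula: net trimming moment = Mf - Ma; MCT1cm = Δ*GM_L/(100*LBP); trim = net moment / MCT1cm
Step 1 — net trimming moment = 3514 - 1253 = 2261 t·m
Step 2 — MCT1cm = 47341 * 53.6 / (100 * 54.6) = 464.7395 t·m/cm
Step 3 — trim = 2261 / 464.7395 ≈ 4.8651 cm (5 s.f.)

4.8651 cm


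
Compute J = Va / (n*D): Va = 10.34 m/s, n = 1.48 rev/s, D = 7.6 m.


Formula: J = Va / (n * D)
Step 1 — n * D = 1.48 * 7.6 = 11.248
Step 2 — J = 10.34 / 11.248 ≈ 0.91927 (5 s.f.)

0.91927


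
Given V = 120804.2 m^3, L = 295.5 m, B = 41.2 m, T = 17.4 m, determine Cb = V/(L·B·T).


Formula: Cb = V / (L * B * T)
Step 1 — L * B * T = 295.5 * 41.2 * 17.4 = 211838.04 m^3
Step 2 — Cb = 120804.2 / 211838.04 ≈ 0.57027 (5 s.f.)

0.57027


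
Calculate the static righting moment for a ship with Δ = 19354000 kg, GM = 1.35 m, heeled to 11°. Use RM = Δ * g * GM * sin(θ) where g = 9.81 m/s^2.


Formula: GZ = GM * sin(theta); RM = disp * g * GZ
Step 1 — GZ = 1.35 * sin(11°) = 1.35 * 0.190809 = 0.257592 m
Step 2 — RM = 19354000 * 9.81 * 0.257592 ≈ 48907000 N·m (5 s.f.)

48907000 N·m


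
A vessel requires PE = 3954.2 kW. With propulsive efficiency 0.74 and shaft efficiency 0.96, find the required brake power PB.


Formula: PB = PE / (eta_D * eta_S)
Step 1 — combined efficiency = eta_D * eta_S = 0.74 * 0.96 = 0.7104
Step 2 — PB = 3954.2 / 0.7104 ≈ 5566.2 kW (5 s.f.)

5566.2 kW


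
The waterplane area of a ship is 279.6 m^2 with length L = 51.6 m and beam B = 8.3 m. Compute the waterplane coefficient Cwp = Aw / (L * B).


Formula: Cwp = Aw / (L * B)
Step 1 — L * B = 51.6 * 8.3 = 428.28 m^2
Step 2 — Cwp = 279.6 / 428.28 ≈ 0.65284 (5 s.f.)

0.65284


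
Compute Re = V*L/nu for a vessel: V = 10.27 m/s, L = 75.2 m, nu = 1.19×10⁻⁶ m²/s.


Formula: Re = V * L / nu
Step 1 — V * L = 10.27 * 75.2 = 772.304 m^2/s
Step 2 — Re = 772.304 / 1.19e-6 = 6.49e+08

6.49e+08


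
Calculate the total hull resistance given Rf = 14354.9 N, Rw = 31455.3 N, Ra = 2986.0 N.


Formula: Rt = Rf + Rw + Ra
Substituting: Rt = 14354.9 + 31455.3 + 2986.0
Result: Rt = 48796.2 N

48796.2 N


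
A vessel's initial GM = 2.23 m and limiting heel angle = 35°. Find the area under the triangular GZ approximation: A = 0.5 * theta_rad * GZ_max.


Formula: GZ_max = GM * sin(theta); Area = 0.5 * theta_rad * GZ_max
Step 1 — GZ_max = 2.23 * sin(35°) = 2.23 * 0.573576 = 1.279074 m
Step 2 — theta_rad = 35 * pi/180 = 0.610865 rad
Step 3 — Area = 0.5 * 0.610865 * 1.279074 ≈ 0.39067 m·rad (5 s.f.)

0.39067 m·rad


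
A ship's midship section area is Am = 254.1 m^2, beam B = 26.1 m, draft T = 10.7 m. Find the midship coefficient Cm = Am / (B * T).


Formula: Cm = Am / (B * T)
Step 1 — B * T = 26.1 * 10.7 = 279.27 m^2
Step 2 — Cm = 254.1 / 279.27 ≈ 0.90987 (5 s.f.)

0.90987


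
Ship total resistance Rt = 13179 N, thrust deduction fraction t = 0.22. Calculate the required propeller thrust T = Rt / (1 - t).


Formula: T = Rt / (1 - t)
Step 1 — (1 - t) = 1 - 0.22 = 0.78
Step 2 — T = 13179 / 0.78 ≈ 16896 N (5 s.f.)

16896 N


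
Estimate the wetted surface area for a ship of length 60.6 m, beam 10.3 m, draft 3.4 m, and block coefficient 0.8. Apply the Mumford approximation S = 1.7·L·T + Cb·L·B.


Formula: S = 1.7*L*T + V/T with V = Cb*L*B*T, i.e. S = L * (1.7*T + Cb*B)
Step 1 — 1.7*T = 1.7 * 3.4 = 5.78 m
Step 2 — Cb*B = 0.8 * 10.3 = 8.24 m
Step 3 — 1.7*T + Cb*B = 5.78 + 8.24 = 14.02 m
Step 4 — S = 60.6 * 14.02 ≈ 849.61 m^2 (5 s.f.)

849.61 m^2


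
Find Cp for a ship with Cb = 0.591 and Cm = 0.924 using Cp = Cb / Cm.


Formula: Cp = Cb / Cm
Substituting: Cp = 0.591 / 0.924
Result: Cp ≈ 0.63961 (5 s.f.)

0.63961


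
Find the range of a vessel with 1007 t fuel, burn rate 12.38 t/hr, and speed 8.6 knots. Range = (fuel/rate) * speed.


Formula: endurance = fuel / rate; range = endurance * speed
Step 1 — endurance = 1007 / 12.38 = 81.3409 hours
Step 2 — range = 81.3409 * 8.6 ≈ 699.53 nautical miles (5 s.f.)

699.53 NM


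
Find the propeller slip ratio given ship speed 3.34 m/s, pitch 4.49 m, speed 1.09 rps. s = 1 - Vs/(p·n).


Formula: s = 1 - Vs / (p * n)
Step 1 — p * n = 4.49 * 1.09 = 4.8941
Step 2 — Vs / (p*n) = 3.34 / 4.8941 = 0.682454 (6 d.p.)
Step 3 — s = 1 - 0.682454 = 0.317546

0.317546


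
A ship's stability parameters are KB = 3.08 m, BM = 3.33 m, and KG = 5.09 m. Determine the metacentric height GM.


Formula: GM = KB + BM - KG
Step 1 — KM = KB + BM = 3.08 + 3.33 = 6.41 m
Step 2 — GM = KM - KG = 6.41 - 5.09 = 1.32 m

1.32 m


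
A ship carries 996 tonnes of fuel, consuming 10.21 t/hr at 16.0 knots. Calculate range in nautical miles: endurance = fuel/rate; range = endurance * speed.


Formula: endurance = fuel / rate; range = endurance * speed
Step 1 — endurance = 996 / 10.21 = 97.5514 hours
Step 2 — range = 97.5514 * 16.0 ≈ 1560.8 nautical miles (5 s.f.)

1560.8 NM


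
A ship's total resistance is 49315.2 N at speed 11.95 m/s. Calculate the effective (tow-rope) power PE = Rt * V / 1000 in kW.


Formula: PE = Rt * V / 1000 (kW)
Step 1 — PE (W) = 49315.2 * 11.95 = 589316.64 W
Step 2 — PE (kW) = 589316.64 / 1000 ≈ 589.32 kW (5 s.f.)

589.32 kW


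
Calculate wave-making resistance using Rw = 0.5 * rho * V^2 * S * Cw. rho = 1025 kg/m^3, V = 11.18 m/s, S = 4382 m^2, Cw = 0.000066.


Formula: Rw = 0.5 * rho * V^2 * S * Cw
Step 1 — V^2 = 11.18^2 = 124.9924
Step 2 — 0.5 * rho * V^2 = 0.5 * 1025 * 124.9924 = 64058.605
Step 3 — Rw = 64058.605 * 4382 * 0.000066 ≈ 18527 N (5 s.f.)

18527 N


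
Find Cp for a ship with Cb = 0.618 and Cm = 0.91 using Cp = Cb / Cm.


Formula: Cp = Cb / Cm
Substituting: Cp = 0.618 / 0.91
Result: Cp ≈ 0.67912 (5 s.f.)

0.67912
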